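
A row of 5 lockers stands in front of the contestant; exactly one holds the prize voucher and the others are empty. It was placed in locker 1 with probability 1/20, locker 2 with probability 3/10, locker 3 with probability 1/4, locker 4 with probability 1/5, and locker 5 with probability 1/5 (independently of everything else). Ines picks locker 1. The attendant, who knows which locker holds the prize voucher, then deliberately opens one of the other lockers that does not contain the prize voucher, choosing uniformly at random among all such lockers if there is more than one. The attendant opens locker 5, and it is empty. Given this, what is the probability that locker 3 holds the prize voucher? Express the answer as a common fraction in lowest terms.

Condition on the true location of the prize voucher.
If it is in locker 1 (prior 1/20): the attendant has 4 equally likely choices, so probability 1/4; weight (1/20)·(1/4) = 1/80.
If it is in locker 2 (prior 3/10): the attendant has 3 equally likely choices, so probability 1/3; weight (3/10)·(1/3) = 1/10.
If it is in locker 3 (prior 1/4): the attendant has 3 equally likely choices, so probability 1/3; weight (1/4)·(1/3) = 1/12.
If it is in locker 4 (prior 1/5): the attendant has 3 equally likely choices, so probability 1/3; weight (1/5)·(1/3) = 1/15.
If it is in locker 5 (prior 1/5): the attendant opened locker 5, so this case is ruled out; weight (1/5)·0 = 0.
The weights sum to 21/80.
So P(the prize voucher in locker 3 | the attendant opened locker 5) = (1/12) / (21/80) = 20/63.

20/63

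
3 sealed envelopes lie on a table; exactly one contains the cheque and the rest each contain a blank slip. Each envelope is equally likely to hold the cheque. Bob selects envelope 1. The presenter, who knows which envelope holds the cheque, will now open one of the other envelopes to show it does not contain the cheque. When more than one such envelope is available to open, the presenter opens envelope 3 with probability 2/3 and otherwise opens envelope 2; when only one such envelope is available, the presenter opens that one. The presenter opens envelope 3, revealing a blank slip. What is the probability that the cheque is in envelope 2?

3/5

Apply Bayes' rule, conditioning on where the cheque actually is.
If it is in envelope 1 (prior 1/3): envelope 3 is available, opened with probability 2/3; weight (1/3)·(2/3) = 2/9.
If it is in envelope 2 (prior 1/3): only envelope 3 is available, probability 1; weight (1/3)·1 = 1/3.
If it is in envelope 3 (prior 1/3): the presenter opened envelope 3, so this case is ruled out; weight (1/3)·0 = 0.
The weights sum to 5/9.
So P(the cheque in envelope 2 | the presenter opened envelope 3) = (1/3) / (5/9) = 3/5.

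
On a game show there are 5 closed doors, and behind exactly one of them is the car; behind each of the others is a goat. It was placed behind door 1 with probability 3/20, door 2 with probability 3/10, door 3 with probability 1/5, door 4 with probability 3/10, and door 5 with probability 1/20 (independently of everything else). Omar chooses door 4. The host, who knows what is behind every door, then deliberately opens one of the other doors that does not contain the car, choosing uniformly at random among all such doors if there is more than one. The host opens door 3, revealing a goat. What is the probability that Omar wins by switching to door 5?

2/29

Consider each possible location of the car in turn.
If it is behind door 1 (prior 3/20): the host has 3 equally likely choices, so probability 1/3; weight (3/20)·(1/3) = 1/20.
If it is behind door 2 (prior 3/10): the host has 3 equally likely choices, so probability 1/3; weight (3/10)·(1/3) = 1/10.
If it is behind door 3 (prior 1/5): the host opened door 3, so this case is ruled out; weight (1/5)·0 = 0.
If it is behind door 4 (prior 3/10): the host has 4 equally likely choices, so probability 1/4; weight (3/10)·(1/4) = 3/40.
If it is behind door 5 (prior 1/20): the host has 3 equally likely choices, so probability 1/3; weight (1/20)·(1/3) = 1/60.
The weights sum to 29/120.
So P(the car behind door 5 | the host opened door 3) = (1/60) / (29/120) = 2/29.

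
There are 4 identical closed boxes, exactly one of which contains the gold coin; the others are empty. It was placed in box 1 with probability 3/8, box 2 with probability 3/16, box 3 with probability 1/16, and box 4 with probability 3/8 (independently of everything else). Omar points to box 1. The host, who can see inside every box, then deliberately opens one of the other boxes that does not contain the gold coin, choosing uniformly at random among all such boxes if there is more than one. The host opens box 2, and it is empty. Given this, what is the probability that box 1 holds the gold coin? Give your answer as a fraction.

Condition on the true location of the gold coin.
If it is in box 1 (prior 3/8): the host has 3 equally likely choices, so probability 1/3; weight (3/8)·(1/3) = 1/8.
If it is in box 2 (prior 3/16): the host opened box 2, so this case is ruled out; weight (3/16)·0 = 0.
If it is in box 3 (prior 1/16): the host has 2 equally likely choices, so probability 1/2; weight (1/16)·(1/2) = 1/32.
If it is in box 4 (prior 3/8): the host has 2 equally likely choices, so probability 1/2; weight (3/8)·(1/2) = 3/16.
The weights sum to 11/32.
So P(the gold coin in box 1 | the host opened box 2) = (1/8) / (11/32) = 4/11.

4/11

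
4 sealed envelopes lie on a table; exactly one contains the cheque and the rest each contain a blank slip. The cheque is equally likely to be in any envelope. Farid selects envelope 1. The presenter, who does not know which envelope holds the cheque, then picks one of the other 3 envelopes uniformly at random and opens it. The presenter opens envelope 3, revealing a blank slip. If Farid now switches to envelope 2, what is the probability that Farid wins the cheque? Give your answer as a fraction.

1/3

Because the presenter chose which envelope to open without knowing where the cheque is, the choice is independent of the prize location. Learning that envelope 3 does not hold the cheque simply rules out that one location and leaves the remaining 3 envelopes still equally likely by symmetry.
So P(the cheque in envelope 2) = 1/3.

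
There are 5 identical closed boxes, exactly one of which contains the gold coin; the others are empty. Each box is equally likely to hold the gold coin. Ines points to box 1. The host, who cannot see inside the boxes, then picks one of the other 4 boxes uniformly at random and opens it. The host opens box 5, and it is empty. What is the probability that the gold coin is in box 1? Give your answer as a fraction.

Apply Bayes' rule, conditioning on where the gold coin actually is.
If it is in any of boxes 1, 2, 3, and 4 (prior 1/5 each): the host picks box 5 with probability 1/4 regardless, and it is not the prize; weight (1/5)·(1/4) = 1/20 each.
If it is in box 5 (prior 1/5): the host opened box 5, so this case is ruled out; weight (1/5)·0 = 0.
The weights sum to 1/5.
So P(the gold coin in box 1 | the host opened box 5) = (1/20) / (1/5) = 1/4.

1/4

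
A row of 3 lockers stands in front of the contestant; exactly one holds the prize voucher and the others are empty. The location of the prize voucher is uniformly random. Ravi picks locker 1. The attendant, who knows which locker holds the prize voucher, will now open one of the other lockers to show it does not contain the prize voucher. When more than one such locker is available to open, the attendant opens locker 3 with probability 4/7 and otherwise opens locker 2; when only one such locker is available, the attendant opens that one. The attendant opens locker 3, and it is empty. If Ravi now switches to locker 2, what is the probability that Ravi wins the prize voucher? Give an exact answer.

7/11

Apply Bayes' rule, conditioning on where the prize voucher actually is.
If it is in locker 1 (prior 1/3): locker 3 is available, opened with probability 4/7; weight (1/3)·(4/7) = 4/21.
If it is in locker 2 (prior 1/3): only locker 3 is available, probability 1; weight (1/3)·1 = 1/3.
If it is in locker 3 (prior 1/3): the attendant opened locker 3, so this case is ruled out; weight (1/3)·0 = 0.
The weights sum to 11/21.
So P(the prize voucher in locker 2 | the attendant opened locker 3) = (1/3) / (11/21) = 7/11.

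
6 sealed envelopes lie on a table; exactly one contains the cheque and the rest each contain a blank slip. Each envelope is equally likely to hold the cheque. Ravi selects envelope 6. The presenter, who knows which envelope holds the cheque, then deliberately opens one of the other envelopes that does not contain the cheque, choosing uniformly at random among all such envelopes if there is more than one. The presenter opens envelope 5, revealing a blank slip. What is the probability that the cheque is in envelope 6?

Condition on the true location of the cheque.
If it is in any of envelopes 1, 2, 3, and 4 (prior 1/6 each): the presenter has 4 equally likely choices, so probability 1/4; weight (1/6)·(1/4) = 1/24 each.
If it is in envelope 5 (prior 1/6): the presenter opened envelope 5, so this case is ruled out; weight (1/6)·0 = 0.
If it is in envelope 6 (prior 1/6): the presenter has 5 equally likely choices, so probability 1/5; weight (1/6)·(1/5) = 1/30.
The weights sum to 1/5.
So P(the cheque in envelope 6 | the presenter opened envelope 5) = (1/30) / (1/5) = 1/6.

1/6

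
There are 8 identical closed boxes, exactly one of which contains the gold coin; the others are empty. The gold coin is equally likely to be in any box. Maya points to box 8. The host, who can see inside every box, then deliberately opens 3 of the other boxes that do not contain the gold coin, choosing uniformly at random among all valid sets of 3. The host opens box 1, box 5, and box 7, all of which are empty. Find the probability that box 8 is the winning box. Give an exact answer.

Condition on the true location of the gold coin.
If it is in any of boxes 1, 5, and 7 (prior 1/8 each): that box was opened and seen not to hold the prize — ruled out; weight (1/8)·0 = 0 each.
If it is in any of boxes 2, 3, 4, and 6 (prior 1/8 each): the host has 20 equally likely choices, so probability 1/20; weight (1/8)·(1/20) = 1/160 each.
If it is in box 8 (prior 1/8): the host has 35 equally likely choices, so probability 1/35; weight (1/8)·(1/35) = 1/280.
The weights sum to 1/35.
So P(the gold coin in box 8 | the host opened box 1, box 5, and box 7) = (1/280) / (1/35) = 1/8.

1/8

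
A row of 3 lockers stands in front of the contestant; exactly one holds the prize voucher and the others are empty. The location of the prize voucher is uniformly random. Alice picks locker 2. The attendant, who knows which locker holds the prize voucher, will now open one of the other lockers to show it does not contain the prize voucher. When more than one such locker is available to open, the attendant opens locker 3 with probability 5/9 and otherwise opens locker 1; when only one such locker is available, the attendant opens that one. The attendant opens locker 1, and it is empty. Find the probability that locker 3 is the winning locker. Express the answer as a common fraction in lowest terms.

Consider each possible location of the prize voucher in turn.
If it is in locker 1 (prior 1/3): the attendant opened locker 1, so this case is ruled out; weight (1/3)·0 = 0.
If it is in locker 2 (prior 1/3): locker 3 is available but not opened, probability 4/9; weight (1/3)·(4/9) = 4/27.
If it is in locker 3 (prior 1/3): only locker 1 is available, probability 1; weight (1/3)·1 = 1/3.
The weights sum to 13/27.
So P(the prize voucher in locker 3 | the attendant opened locker 1) = (1/3) / (13/27) = 9/13.

9/13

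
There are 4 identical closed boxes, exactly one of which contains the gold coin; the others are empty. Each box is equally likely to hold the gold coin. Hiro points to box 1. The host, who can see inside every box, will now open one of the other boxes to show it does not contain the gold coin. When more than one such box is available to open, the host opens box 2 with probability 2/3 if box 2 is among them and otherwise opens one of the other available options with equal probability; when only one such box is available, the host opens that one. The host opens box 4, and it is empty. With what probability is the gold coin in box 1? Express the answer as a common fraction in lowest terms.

Condition on the true location of the gold coin.
If it is in box 1 (prior 1/4): box 2 is available but not opened; box 4 gets probability (1 − 2/3)/2 = 1/6; weight (1/4)·(1/6) = 1/24.
If it is in box 2 (prior 1/4): box 2 holds the prize so is unavailable; the host chooses uniformly among the 2 others, probability 1/2; weight (1/4)·(1/2) = 1/8.
If it is in box 3 (prior 1/4): box 2 is available but not opened, probability 1/3; weight (1/4)·(1/3) = 1/12.
If it is in box 4 (prior 1/4): the host opened box 4, so this case is ruled out; weight (1/4)·0 = 0.
The weights sum to 1/4.
So P(the gold coin in box 1 | the host opened box 4) = (1/24) / (1/4) = 1/6.

1/6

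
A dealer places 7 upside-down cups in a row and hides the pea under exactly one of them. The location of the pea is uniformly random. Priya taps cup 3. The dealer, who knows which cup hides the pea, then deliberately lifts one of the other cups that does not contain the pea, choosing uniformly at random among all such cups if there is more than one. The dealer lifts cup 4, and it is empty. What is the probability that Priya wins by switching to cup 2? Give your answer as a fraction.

6/35

Apply Bayes' rule, conditioning on where the pea actually is.
If it is under any of cups 1, 2, 5, 6, and 7 (prior 1/7 each): the dealer has 5 equally likely choices, so probability 1/5; weight (1/7)·(1/5) = 1/35 each.
If it is under cup 3 (prior 1/7): the dealer has 6 equally likely choices, so probability 1/6; weight (1/7)·(1/6) = 1/42.
If it is under cup 4 (prior 1/7): the dealer opened cup 4, so this case is ruled out; weight (1/7)·0 = 0.
The weights sum to 1/6.
So P(the pea under cup 2 | the dealer opened cup 4) = (1/35) / (1/6) = 6/35.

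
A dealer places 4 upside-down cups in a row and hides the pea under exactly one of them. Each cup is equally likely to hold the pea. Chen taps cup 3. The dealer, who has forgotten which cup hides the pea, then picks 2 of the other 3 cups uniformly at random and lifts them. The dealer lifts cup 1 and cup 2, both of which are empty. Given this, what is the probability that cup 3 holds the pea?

Condition on the true location of the pea.
If it is under either of cups 1 and 2 (prior 1/4 each): that cup was opened and seen not to hold the prize — ruled out; weight (1/4)·0 = 0 each.
If it is under either of cups 3 and 4 (prior 1/4 each): the dealer picks exactly this set with probability 1/3 regardless, and none is the prize; weight (1/4)·(1/3) = 1/12 each.
The weights sum to 1/6.
So P(the pea under cup 3 | the dealer opened cup 1 and cup 2) = (1/12) / (1/6) = 1/2.

1/2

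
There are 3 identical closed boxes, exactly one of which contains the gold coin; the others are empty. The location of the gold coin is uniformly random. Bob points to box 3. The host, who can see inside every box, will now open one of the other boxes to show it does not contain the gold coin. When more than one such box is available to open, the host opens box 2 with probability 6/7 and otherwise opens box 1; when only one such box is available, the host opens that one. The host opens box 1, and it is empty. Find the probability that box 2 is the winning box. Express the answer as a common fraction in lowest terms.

7/8

Consider each possible location of the gold coin in turn.
If it is in box 1 (prior 1/3): the host opened box 1, so this case is ruled out; weight (1/3)·0 = 0.
If it is in box 2 (prior 1/3): only box 1 is available, probability 1; weight (1/3)·1 = 1/3.
If it is in box 3 (prior 1/3): box 2 is available but not opened, probability 1/7; weight (1/3)·(1/7) = 1/21.
The weights sum to 8/21.
So P(the gold coin in box 2 | the host opened box 1) = (1/3) / (8/21) = 7/8.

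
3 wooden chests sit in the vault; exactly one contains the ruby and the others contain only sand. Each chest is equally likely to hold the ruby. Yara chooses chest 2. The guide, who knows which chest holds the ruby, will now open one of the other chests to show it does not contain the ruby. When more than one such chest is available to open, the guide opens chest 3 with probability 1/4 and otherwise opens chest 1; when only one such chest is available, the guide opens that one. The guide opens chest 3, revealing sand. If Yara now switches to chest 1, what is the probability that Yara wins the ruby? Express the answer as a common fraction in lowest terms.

Consider each possible location of the ruby in turn.
If it is in chest 1 (prior 1/3): only chest 3 is available, probability 1; weight (1/3)·1 = 1/3.
If it is in chest 2 (prior 1/3): chest 3 is available, opened with probability 1/4; weight (1/3)·(1/4) = 1/12.
If it is in chest 3 (prior 1/3): the guide opened chest 3, so this case is ruled out; weight (1/3)·0 = 0.
The weights sum to 5/12.
So P(the ruby in chest 1 | the guide opened chest 3) = (1/3) / (5/12) = 4/5.

4/5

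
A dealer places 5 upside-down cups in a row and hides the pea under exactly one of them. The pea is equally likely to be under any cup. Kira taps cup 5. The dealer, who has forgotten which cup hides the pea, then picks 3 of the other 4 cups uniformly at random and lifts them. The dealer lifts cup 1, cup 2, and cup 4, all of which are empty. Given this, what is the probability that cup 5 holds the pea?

1/2

Consider each possible location of the pea in turn.
If it is under any of cups 1, 2, and 4 (prior 1/5 each): that cup was opened and seen not to hold the prize — ruled out; weight (1/5)·0 = 0 each.
If it is under either of cups 3 and 5 (prior 1/5 each): the dealer picks exactly this set with probability 1/4 regardless, and none is the prize; weight (1/5)·(1/4) = 1/20 each.
The weights sum to 1/10.
So P(the pea under cup 5 | the dealer opened cup 1, cup 2, and cup 4) = (1/20) / (1/10) = 1/2.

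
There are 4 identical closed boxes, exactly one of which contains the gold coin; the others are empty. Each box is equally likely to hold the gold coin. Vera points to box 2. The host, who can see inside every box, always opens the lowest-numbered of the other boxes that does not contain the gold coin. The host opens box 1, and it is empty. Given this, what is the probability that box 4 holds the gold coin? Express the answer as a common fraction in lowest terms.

1/3

Consider each possible location of the gold coin in turn.
If it is in box 1 (prior 1/4): the host opened box 1, so this case is ruled out; weight (1/4)·0 = 0.
If it is in any of boxes 2, 3, and 4 (prior 1/4 each): box 1 is the lowest-numbered option available, probability 1; weight (1/4)·1 = 1/4 each.
The weights sum to 3/4.
So P(the gold coin in box 4 | the host opened box 1) = (1/4) / (3/4) = 1/3.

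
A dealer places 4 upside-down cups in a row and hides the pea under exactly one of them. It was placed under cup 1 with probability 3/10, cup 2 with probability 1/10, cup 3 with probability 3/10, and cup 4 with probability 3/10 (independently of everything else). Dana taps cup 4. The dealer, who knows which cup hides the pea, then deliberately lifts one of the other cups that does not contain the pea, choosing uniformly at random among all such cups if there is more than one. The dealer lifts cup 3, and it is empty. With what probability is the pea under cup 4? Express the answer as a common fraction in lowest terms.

Condition on the true location of the pea.
If it is under cup 1 (prior 3/10): the dealer has 2 equally likely choices, so probability 1/2; weight (3/10)·(1/2) = 3/20.
If it is under cup 2 (prior 1/10): the dealer has 2 equally likely choices, so probability 1/2; weight (1/10)·(1/2) = 1/20.
If it is under cup 3 (prior 3/10): the dealer opened cup 3, so this case is ruled out; weight (3/10)·0 = 0.
If it is under cup 4 (prior 3/10): the dealer has 3 equally likely choices, so probability 1/3; weight (3/10)·(1/3) = 1/10.
The weights sum to 3/10.
So P(the pea under cup 4 | the dealer opened cup 3) = (1/10) / (3/10) = 1/3.

1/3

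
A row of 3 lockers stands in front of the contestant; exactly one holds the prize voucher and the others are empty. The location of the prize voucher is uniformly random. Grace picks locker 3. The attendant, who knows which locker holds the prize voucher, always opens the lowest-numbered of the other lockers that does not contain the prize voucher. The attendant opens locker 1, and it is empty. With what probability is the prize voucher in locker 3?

1/2

Consider each possible location of the prize voucher in turn.
If it is in locker 1 (prior 1/3): the attendant opened locker 1, so this case is ruled out; weight (1/3)·0 = 0.
If it is in either of lockers 2 and 3 (prior 1/3 each): locker 1 is the lowest-numbered option available, probability 1; weight (1/3)·1 = 1/3 each.
The weights sum to 2/3.
So P(the prize voucher in locker 3 | the attendant opened locker 1) = (1/3) / (2/3) = 1/2.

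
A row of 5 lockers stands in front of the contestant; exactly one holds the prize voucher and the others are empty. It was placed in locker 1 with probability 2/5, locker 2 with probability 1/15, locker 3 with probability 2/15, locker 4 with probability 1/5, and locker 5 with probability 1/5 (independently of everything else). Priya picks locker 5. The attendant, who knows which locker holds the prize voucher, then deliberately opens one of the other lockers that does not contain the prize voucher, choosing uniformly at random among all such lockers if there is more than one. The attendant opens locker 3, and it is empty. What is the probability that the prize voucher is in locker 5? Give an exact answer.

Condition on the true location of the prize voucher.
If it is in locker 1 (prior 2/5): the attendant has 3 equally likely choices, so probability 1/3; weight (2/5)·(1/3) = 2/15.
If it is in locker 2 (prior 1/15): the attendant has 3 equally likely choices, so probability 1/3; weight (1/15)·(1/3) = 1/45.
If it is in locker 3 (prior 2/15): the attendant opened locker 3, so this case is ruled out; weight (2/15)·0 = 0.
If it is in locker 4 (prior 1/5): the attendant has 3 equally likely choices, so probability 1/3; weight (1/5)·(1/3) = 1/15.
If it is in locker 5 (prior 1/5): the attendant has 4 equally likely choices, so probability 1/4; weight (1/5)·(1/4) = 1/20.
The weights sum to 49/180.
So P(the prize voucher in locker 5 | the attendant opened locker 3) = (1/20) / (49/180) = 9/49.

9/49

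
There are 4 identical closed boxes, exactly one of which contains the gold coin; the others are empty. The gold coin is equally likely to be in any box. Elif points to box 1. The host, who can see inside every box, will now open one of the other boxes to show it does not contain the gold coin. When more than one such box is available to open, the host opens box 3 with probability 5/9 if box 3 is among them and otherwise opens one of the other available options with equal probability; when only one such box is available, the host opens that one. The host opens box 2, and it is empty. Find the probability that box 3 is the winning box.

Consider each possible location of the gold coin in turn.
If it is in box 1 (prior 1/4): box 3 is available but not opened; box 2 gets probability (1 − 5/9)/2 = 2/9; weight (1/4)·(2/9) = 1/18.
If it is in box 2 (prior 1/4): the host opened box 2, so this case is ruled out; weight (1/4)·0 = 0.
If it is in box 3 (prior 1/4): box 3 holds the prize so is unavailable; the host chooses uniformly among the 2 others, probability 1/2; weight (1/4)·(1/2) = 1/8.
If it is in box 4 (prior 1/4): box 3 is available but not opened, probability 4/9; weight (1/4)·(4/9) = 1/9.
The weights sum to 7/24.
So P(the gold coin in box 3 | the host opened box 2) = (1/8) / (7/24) = 3/7.

3/7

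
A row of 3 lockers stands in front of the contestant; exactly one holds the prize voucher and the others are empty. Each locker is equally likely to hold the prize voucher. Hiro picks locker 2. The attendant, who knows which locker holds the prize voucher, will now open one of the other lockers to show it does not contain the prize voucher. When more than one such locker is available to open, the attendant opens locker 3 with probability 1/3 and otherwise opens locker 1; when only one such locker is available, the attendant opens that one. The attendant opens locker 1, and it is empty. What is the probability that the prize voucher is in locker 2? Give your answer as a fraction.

Consider each possible location of the prize voucher in turn.
If it is in locker 1 (prior 1/3): the attendant opened locker 1, so this case is ruled out; weight (1/3)·0 = 0.
If it is in locker 2 (prior 1/3): locker 3 is available but not opened, probability 2/3; weight (1/3)·(2/3) = 2/9.
If it is in locker 3 (prior 1/3): only locker 1 is available, probability 1; weight (1/3)·1 = 1/3.
The weights sum to 5/9.
So P(the prize voucher in locker 2 | the attendant opened locker 1) = (2/9) / (5/9) = 2/5.

2/5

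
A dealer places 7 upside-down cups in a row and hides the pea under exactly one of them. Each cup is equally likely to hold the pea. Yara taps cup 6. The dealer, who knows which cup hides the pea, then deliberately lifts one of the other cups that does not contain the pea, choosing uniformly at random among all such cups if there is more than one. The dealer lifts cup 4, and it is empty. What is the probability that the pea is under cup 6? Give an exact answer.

1/7

Apply Bayes' rule, conditioning on where the pea actually is.
If it is under any of cups 1, 2, 3, 5, and 7 (prior 1/7 each): the dealer has 5 equally likely choices, so probability 1/5; weight (1/7)·(1/5) = 1/35 each.
If it is under cup 4 (prior 1/7): the dealer opened cup 4, so this case is ruled out; weight (1/7)·0 = 0.
If it is under cup 6 (prior 1/7): the dealer has 6 equally likely choices, so probability 1/6; weight (1/7)·(1/6) = 1/42.
The weights sum to 1/6.
So P(the pea under cup 6 | the dealer opened cup 4) = (1/42) / (1/6) = 1/7.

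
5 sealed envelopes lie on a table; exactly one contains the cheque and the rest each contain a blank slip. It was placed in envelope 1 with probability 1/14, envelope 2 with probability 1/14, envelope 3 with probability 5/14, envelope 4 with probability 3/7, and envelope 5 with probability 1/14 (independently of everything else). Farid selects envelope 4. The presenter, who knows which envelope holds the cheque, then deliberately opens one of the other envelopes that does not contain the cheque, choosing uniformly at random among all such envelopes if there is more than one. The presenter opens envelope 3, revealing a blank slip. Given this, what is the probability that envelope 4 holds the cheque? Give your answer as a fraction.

Consider each possible location of the cheque in turn.
If it is in any of envelopes 1, 2, and 5 (prior 1/14 each): the presenter has 3 equally likely choices, so probability 1/3; weight (1/14)·(1/3) = 1/42 each.
If it is in envelope 3 (prior 5/14): the presenter opened envelope 3, so this case is ruled out; weight (5/14)·0 = 0.
If it is in envelope 4 (prior 3/7): the presenter has 4 equally likely choices, so probability 1/4; weight (3/7)·(1/4) = 3/28.
The weights sum to 5/28.
So P(the cheque in envelope 4 | the presenter opened envelope 3) = (3/28) / (5/28) = 3/5.

3/5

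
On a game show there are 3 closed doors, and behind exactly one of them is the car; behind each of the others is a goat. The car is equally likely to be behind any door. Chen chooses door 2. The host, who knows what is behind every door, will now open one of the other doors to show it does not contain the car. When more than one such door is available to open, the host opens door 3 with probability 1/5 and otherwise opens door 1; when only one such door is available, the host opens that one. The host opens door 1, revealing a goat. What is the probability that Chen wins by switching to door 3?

5/9

Condition on the true location of the car.
If it is behind door 1 (prior 1/3): the host opened door 1, so this case is ruled out; weight (1/3)·0 = 0.
If it is behind door 2 (prior 1/3): door 3 is available but not opened, probability 4/5; weight (1/3)·(4/5) = 4/15.
If it is behind door 3 (prior 1/3): only door 1 is available, probability 1; weight (1/3)·1 = 1/3.
The weights sum to 3/5.
So P(the car behind door 3 | the host opened door 1) = (1/3) / (3/5) = 5/9.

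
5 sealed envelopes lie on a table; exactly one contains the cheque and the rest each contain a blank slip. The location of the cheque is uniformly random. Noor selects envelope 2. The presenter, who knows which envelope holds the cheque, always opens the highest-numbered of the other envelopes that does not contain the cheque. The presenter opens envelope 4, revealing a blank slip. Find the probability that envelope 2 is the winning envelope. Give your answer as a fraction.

0

Consider each possible location of the cheque in turn.
If it is in any of envelopes 1, 2, and 3 (prior 1/5 each): the presenter would have opened envelope 5 instead, probability 0; weight (1/5)·0 = 0 each.
If it is in envelope 4 (prior 1/5): the presenter opened envelope 4, so this case is ruled out; weight (1/5)·0 = 0.
If it is in envelope 5 (prior 1/5): envelope 4 is the highest-numbered option available, probability 1; weight (1/5)·1 = 1/5.
The weights sum to 1/5.
So P(the cheque in envelope 2 | the presenter opened envelope 4) = 0 / (1/5) = 0.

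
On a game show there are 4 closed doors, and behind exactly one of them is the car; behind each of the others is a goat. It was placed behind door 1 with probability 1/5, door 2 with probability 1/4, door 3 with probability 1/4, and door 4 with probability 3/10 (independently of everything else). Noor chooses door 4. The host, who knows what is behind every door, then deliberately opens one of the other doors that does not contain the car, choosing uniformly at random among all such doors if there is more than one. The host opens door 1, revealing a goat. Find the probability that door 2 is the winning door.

5/14

Consider each possible location of the car in turn.
If it is behind door 1 (prior 1/5): the host opened door 1, so this case is ruled out; weight (1/5)·0 = 0.
If it is behind either of doors 2 and 3 (prior 1/4 each): the host has 2 equally likely choices, so probability 1/2; weight (1/4)·(1/2) = 1/8 each.
If it is behind door 4 (prior 3/10): the host has 3 equally likely choices, so probability 1/3; weight (3/10)·(1/3) = 1/10.
The weights sum to 7/20.
So P(the car behind door 2 | the host opened door 1) = (1/8) / (7/20) = 5/14.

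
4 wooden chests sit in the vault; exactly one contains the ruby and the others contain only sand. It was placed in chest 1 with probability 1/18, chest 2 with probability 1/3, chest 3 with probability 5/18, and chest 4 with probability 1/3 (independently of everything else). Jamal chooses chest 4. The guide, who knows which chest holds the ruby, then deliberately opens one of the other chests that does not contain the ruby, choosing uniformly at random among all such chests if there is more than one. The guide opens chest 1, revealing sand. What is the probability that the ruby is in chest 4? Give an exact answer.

4/15

Consider each possible location of the ruby in turn.
If it is in chest 1 (prior 1/18): the guide opened chest 1, so this case is ruled out; weight (1/18)·0 = 0.
If it is in chest 2 (prior 1/3): the guide has 2 equally likely choices, so probability 1/2; weight (1/3)·(1/2) = 1/6.
If it is in chest 3 (prior 5/18): the guide has 2 equally likely choices, so probability 1/2; weight (5/18)·(1/2) = 5/36.
If it is in chest 4 (prior 1/3): the guide has 3 equally likely choices, so probability 1/3; weight (1/3)·(1/3) = 1/9.
The weights sum to 5/12.
So P(the ruby in chest 4 | the guide opened chest 1) = (1/9) / (5/12) = 4/15.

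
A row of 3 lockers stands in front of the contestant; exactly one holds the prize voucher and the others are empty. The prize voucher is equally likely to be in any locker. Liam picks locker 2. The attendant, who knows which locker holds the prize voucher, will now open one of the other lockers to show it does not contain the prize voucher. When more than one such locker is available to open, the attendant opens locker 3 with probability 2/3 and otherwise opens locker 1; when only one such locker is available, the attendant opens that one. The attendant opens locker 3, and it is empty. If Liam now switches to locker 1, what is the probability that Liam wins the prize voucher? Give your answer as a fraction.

3/5

Condition on the true location of the prize voucher.
If it is in locker 1 (prior 1/3): only locker 3 is available, probability 1; weight (1/3)·1 = 1/3.
If it is in locker 2 (prior 1/3): locker 3 is available, opened with probability 2/3; weight (1/3)·(2/3) = 2/9.
If it is in locker 3 (prior 1/3): the attendant opened locker 3, so this case is ruled out; weight (1/3)·0 = 0.
The weights sum to 5/9.
So P(the prize voucher in locker 1 | the attendant opened locker 3) = (1/3) / (5/9) = 3/5.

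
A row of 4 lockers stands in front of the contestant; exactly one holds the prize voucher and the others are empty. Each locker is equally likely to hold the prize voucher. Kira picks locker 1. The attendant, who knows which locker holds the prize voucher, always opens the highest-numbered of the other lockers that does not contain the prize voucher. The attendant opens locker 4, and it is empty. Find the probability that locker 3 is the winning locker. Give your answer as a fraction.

Condition on the true location of the prize voucher.
If it is in any of lockers 1, 2, and 3 (prior 1/4 each): locker 4 is the highest-numbered option available, probability 1; weight (1/4)·1 = 1/4 each.
If it is in locker 4 (prior 1/4): the attendant opened locker 4, so this case is ruled out; weight (1/4)·0 = 0.
The weights sum to 3/4.
So P(the prize voucher in locker 3 | the attendant opened locker 4) = (1/4) / (3/4) = 1/3.

1/3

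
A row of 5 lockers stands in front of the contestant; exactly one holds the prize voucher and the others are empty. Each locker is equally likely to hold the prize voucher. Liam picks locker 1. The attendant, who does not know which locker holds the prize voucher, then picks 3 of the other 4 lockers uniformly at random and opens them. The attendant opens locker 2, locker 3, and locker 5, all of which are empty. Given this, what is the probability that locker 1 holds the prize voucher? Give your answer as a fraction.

Consider each possible location of the prize voucher in turn.
If it is in either of lockers 1 and 4 (prior 1/5 each): the attendant picks exactly this set with probability 1/4 regardless, and none is the prize; weight (1/5)·(1/4) = 1/20 each.
If it is in any of lockers 2, 3, and 5 (prior 1/5 each): that locker was opened and seen not to hold the prize — ruled out; weight (1/5)·0 = 0 each.
The weights sum to 1/10.
So P(the prize voucher in locker 1 | the attendant opened locker 2, locker 3, and locker 5) = (1/20) / (1/10) = 1/2.

1/2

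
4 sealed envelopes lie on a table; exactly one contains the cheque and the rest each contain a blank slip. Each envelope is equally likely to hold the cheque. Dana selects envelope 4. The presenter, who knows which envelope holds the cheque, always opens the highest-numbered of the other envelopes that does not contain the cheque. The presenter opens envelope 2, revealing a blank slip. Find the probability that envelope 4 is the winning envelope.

Apply Bayes' rule, conditioning on where the cheque actually is.
If it is in either of envelopes 1 and 4 (prior 1/4 each): the presenter would have opened envelope 3 instead, probability 0; weight (1/4)·0 = 0 each.
If it is in envelope 2 (prior 1/4): the presenter opened envelope 2, so this case is ruled out; weight (1/4)·0 = 0.
If it is in envelope 3 (prior 1/4): envelope 2 is the highest-numbered option available, probability 1; weight (1/4)·1 = 1/4.
The weights sum to 1/4.
So P(the cheque in envelope 4 | the presenter opened envelope 2) = 0 / (1/4) = 0.

0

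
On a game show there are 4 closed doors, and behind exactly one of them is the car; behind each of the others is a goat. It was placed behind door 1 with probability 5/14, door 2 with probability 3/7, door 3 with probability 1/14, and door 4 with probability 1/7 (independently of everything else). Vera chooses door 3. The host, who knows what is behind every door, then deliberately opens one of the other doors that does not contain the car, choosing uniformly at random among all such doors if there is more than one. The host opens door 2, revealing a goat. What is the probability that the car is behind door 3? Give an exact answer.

Consider each possible location of the car in turn.
If it is behind door 1 (prior 5/14): the host has 2 equally likely choices, so probability 1/2; weight (5/14)·(1/2) = 5/28.
If it is behind door 2 (prior 3/7): the host opened door 2, so this case is ruled out; weight (3/7)·0 = 0.
If it is behind door 3 (prior 1/14): the host has 3 equally likely choices, so probability 1/3; weight (1/14)·(1/3) = 1/42.
If it is behind door 4 (prior 1/7): the host has 2 equally likely choices, so probability 1/2; weight (1/7)·(1/2) = 1/14.
The weights sum to 23/84.
So P(the car behind door 3 | the host opened door 2) = (1/42) / (23/84) = 2/23.

2/23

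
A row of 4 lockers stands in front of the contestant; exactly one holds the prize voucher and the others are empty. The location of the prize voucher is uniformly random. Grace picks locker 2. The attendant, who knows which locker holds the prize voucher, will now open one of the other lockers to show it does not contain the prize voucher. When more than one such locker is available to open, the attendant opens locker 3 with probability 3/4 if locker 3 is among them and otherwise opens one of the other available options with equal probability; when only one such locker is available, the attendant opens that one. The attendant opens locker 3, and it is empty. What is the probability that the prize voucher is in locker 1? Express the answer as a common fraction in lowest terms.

1/3

Consider each possible location of the prize voucher in turn.
If it is in any of lockers 1, 2, and 4 (prior 1/4 each): locker 3 is available, opened with probability 3/4; weight (1/4)·(3/4) = 3/16 each.
If it is in locker 3 (prior 1/4): the attendant opened locker 3, so this case is ruled out; weight (1/4)·0 = 0.
The weights sum to 9/16.
So P(the prize voucher in locker 1 | the attendant opened locker 3) = (3/16) / (9/16) = 1/3.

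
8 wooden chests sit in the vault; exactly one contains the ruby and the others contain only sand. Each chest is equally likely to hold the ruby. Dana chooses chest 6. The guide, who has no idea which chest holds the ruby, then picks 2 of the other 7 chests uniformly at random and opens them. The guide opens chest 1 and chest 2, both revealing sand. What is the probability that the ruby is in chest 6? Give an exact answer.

Because the guide chose which chests to open without knowing where the ruby is, the choice is independent of the prize location. Learning that none of the 2 opened chests holds the ruby simply rules out those 2 locations and leaves the remaining 6 chests still equally likely by symmetry.
So P(the ruby in chest 6) = 1/6.

1/6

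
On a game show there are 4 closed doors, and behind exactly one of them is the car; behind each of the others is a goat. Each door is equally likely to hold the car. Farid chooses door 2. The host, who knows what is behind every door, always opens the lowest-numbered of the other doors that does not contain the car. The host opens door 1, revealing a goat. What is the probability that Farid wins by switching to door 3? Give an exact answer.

1/3

Condition on the true location of the car.
If it is behind door 1 (prior 1/4): the host opened door 1, so this case is ruled out; weight (1/4)·0 = 0.
If it is behind any of doors 2, 3, and 4 (prior 1/4 each): door 1 is the lowest-numbered option available, probability 1; weight (1/4)·1 = 1/4 each.
The weights sum to 3/4.
So P(the car behind door 3 | the host opened door 1) = (1/4) / (3/4) = 1/3.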